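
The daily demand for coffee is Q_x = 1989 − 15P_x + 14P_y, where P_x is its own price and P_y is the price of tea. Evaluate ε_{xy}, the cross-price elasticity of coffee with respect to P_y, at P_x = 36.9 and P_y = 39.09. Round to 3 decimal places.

At P_x = 36.9 and P_y = 39.09: Q_x = 1982.76.
∂Q_x/∂P_y = 14.
ε = (∂Q_x/∂P_y)(P_y/Q_x) = 14 × (39.09/1982.76) ≈ 0.276.
Since ε > 0, coffee and tea are substitutes.

0.276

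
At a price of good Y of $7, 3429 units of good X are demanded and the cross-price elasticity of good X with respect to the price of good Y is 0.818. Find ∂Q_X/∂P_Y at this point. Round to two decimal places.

400.70

ε = (∂Q_X/∂P_Y)·(P_Y/Q_X) ⇒ ∂Q_X/∂P_Y = ε·Q_X/P_Y = 0.818 × 3429/7 ≈ 400.70.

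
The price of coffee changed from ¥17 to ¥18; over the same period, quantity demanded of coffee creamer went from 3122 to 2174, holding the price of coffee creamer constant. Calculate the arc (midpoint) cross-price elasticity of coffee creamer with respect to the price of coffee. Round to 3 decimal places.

ΔQ_A = 2174 − 3122 = -948; ΔP_B = 18 − 17 = 1.
Midpoints: Q̄_A = 2648.0, P̄_B = 17.50.
ε = (ΔQ_A/Q̄_A)/(ΔP_B/P̄_B) = (-948/2648.0)/(1/17.50) ≈ -6.265.

-6.265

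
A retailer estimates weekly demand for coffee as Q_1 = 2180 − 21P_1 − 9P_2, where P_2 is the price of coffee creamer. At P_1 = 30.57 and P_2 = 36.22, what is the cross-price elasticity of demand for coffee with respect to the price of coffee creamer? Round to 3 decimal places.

-0.269

At P_1 = 30.57 and P_2 = 36.22: Q_1 = 1212.05.
∂Q_1/∂P_2 = -9.
ε = (∂Q_1/∂P_2)(P_2/Q_1) = -9 × (36.22/1212.05) ≈ -0.269.
Since ε < 0, coffee and coffee creamer are complements.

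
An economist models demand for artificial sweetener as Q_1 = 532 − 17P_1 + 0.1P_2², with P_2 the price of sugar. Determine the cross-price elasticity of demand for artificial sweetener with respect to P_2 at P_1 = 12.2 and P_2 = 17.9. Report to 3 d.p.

0.180

At P_1 = 12.2 and P_2 = 17.9: Q_1 = 356.641.
∂Q_1/∂P_2 = 0.2P_2 = 0.2(17.9) = 3.5800.
ε = (∂Q_1/∂P_2)(P_2/Q_1) = 3.5800 × (17.9/356.641) ≈ 0.180.
ε > 0: substitutes.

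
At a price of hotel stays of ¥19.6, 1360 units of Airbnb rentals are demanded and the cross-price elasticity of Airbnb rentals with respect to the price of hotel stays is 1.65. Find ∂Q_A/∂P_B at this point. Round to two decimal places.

114.49

ε = (∂Q_A/∂P_B)·(P_B/Q_A) ⇒ ∂Q_A/∂P_B = ε·Q_A/P_B = 1.65 × 1360/19.6 ≈ 114.49.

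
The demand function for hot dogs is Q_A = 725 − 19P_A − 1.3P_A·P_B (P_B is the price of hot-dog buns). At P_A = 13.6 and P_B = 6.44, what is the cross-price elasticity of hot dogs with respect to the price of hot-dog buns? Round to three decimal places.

-0.323

At P_A = 13.6 and P_B = 6.44: Q_A = 352.741.
∂Q_A/∂P_B = -1.3P_A = -1.3(13.6) = -17.6800.
ε = (∂Q_A/∂P_B)(P_B/Q_A) = -17.6800 × (6.44/352.741) ≈ -0.323.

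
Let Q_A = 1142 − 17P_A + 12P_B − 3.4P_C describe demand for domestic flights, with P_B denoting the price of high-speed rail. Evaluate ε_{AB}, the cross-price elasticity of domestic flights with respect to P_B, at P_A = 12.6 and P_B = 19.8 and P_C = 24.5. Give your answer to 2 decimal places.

At P_A = 12.6 and P_B = 19.8 and P_C = 24.5: Q_A = 1082.1.
∂Q_A/∂P_B = 12.
ε = (∂Q_A/∂P_B)(P_B/Q_A) = 12 × (19.8/1082.1) ≈ 0.22.
Since ε > 0, domestic flights and high-speed rail are substitutes.

0.22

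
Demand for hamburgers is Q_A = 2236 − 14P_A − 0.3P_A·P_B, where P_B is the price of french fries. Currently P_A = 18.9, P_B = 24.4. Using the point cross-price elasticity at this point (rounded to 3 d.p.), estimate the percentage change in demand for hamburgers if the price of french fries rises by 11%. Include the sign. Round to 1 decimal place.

At P_A = 18.9, P_B = 24.4: Q_A = 1833.052.
∂Q_A/∂P_B = -0.3P_A = -5.6700.
ε = (∂Q_A/∂P_B)(P_B/Q_A) = -5.6700 × 24.4/1833.052 ≈ -0.075.
%ΔQ_A ≈ ε × %ΔP_B = -0.075 × (11%) = -0.8%.

-0.8%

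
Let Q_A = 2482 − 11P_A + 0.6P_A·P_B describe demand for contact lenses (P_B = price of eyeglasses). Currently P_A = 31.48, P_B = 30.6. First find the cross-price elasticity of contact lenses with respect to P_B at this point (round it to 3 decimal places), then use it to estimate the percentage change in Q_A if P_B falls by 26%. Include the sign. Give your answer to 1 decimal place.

-5.5%

At P_A = 31.48, P_B = 30.6: Q_A = 2713.693.
∂Q_A/∂P_B = 0.6P_A = 18.8880.
ε = (∂Q_A/∂P_B)(P_B/Q_A) = 18.8880 × 30.6/2713.693 ≈ 0.213.
%ΔQ_A ≈ ε × %ΔP_B = 0.213 × (-26%) = -5.5%.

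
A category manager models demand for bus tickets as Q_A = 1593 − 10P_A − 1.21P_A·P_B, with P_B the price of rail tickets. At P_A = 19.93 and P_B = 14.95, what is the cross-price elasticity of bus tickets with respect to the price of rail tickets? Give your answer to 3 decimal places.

-0.349

At P_A = 19.93 and P_B = 14.95: Q_A = 1033.176.
∂Q_A/∂P_B = -1.21P_A = -1.21(19.93) = -24.1153.
ε = (∂Q_A/∂P_B)(P_B/Q_A) = -24.1153 × (14.95/1033.176) ≈ -0.349.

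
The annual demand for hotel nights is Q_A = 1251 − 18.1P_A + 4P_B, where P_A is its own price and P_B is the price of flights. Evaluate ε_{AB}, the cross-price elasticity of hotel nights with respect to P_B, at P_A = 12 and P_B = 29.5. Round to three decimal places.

At P_A = 12 and P_B = 29.5: Q_A = 1151.8.
∂Q_A/∂P_B = 4.
ε = (∂Q_A/∂P_B)(P_B/Q_A) = 4 × (29.5/1151.8) ≈ 0.102.
Since ε > 0, hotel nights and flights are substitutes.

0.102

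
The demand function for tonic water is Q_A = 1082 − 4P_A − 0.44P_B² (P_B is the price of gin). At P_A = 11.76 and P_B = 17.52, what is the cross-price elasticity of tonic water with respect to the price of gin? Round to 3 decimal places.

At P_A = 11.76 and P_B = 17.52: Q_A = 899.902.
∂Q_A/∂P_B = -0.88P_B = -0.88(17.52) = -15.4176.
ε = (∂Q_A/∂P_B)(P_B/Q_A) = -15.4176 × (17.52/899.902) ≈ -0.300.

-0.300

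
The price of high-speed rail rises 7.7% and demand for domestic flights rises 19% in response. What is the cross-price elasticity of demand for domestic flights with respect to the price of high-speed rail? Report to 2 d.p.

2.47

ε = (%ΔQ of domestic flights) / (%ΔP of high-speed rail) = (19%) / (7.7%) ≈ 2.47.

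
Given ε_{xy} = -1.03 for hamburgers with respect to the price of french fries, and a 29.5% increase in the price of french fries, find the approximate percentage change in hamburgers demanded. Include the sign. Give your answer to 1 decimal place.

%ΔQ ≈ ε × %ΔP of french fries = -1.03 × (29.5%) = -30.4%.

-30.4%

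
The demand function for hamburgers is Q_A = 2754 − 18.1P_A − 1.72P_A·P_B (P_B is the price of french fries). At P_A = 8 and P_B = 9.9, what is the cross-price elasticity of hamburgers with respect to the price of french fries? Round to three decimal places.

-0.055

At P_A = 8 and P_B = 9.9: Q_A = 2472.976.
∂Q_A/∂P_B = -1.72P_A = -1.72(8) = -13.7600.
ε = (∂Q_A/∂P_B)(P_B/Q_A) = -13.7600 × (9.9/2472.976) ≈ -0.055.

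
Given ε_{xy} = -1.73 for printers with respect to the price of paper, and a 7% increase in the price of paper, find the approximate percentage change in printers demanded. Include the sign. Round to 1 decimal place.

-12.1%

%ΔQ ≈ ε × %ΔP of paper = -1.73 × (7%) = -12.1%.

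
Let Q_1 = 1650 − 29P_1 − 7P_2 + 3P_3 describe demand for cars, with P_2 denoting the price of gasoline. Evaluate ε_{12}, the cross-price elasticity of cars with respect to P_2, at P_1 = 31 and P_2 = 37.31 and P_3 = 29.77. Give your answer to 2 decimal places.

-0.45

At P_1 = 31 and P_2 = 37.31 and P_3 = 29.77: Q_1 = 579.14.
∂Q_1/∂P_2 = -7.
ε = (∂Q_1/∂P_2)(P_2/Q_1) = -7 × (37.31/579.14) ≈ -0.45.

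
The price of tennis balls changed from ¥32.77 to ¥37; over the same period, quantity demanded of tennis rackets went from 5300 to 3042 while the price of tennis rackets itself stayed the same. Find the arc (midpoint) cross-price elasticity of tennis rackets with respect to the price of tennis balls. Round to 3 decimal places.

-4.465

ΔQ_A = 3042 − 5300 = -2258; ΔP_B = 37 − 32.77 = 4.23.
Midpoints: Q̄_A = 4171.0, P̄_B = 34.89.
ε = (ΔQ_A/Q̄_A)/(ΔP_B/P̄_B) = (-2258/4171.0)/(4.23/34.89) ≈ -4.465.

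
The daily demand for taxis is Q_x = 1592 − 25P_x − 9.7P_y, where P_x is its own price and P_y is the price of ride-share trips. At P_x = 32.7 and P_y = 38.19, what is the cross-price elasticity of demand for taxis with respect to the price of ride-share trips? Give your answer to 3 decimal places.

At P_x = 32.7 and P_y = 38.19: Q_x = 404.057.
∂Q_x/∂P_y = -9.7.
ε = (∂Q_x/∂P_y)(P_y/Q_x) = -9.7 × (38.19/404.057) ≈ -0.917.
Since ε < 0, taxis and ride-share trips are complements.

-0.917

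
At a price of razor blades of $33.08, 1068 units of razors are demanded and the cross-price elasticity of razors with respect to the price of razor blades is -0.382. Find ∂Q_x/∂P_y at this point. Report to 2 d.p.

ε = (∂Q_x/∂P_y)·(P_y/Q_x) ⇒ ∂Q_x/∂P_y = ε·Q_x/P_y = -0.382 × 1068/33.08 ≈ -12.33.

-12.33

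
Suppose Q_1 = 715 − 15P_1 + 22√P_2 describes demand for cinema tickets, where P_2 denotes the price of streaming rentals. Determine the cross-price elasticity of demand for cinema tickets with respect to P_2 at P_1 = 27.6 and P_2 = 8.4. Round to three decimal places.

At P_1 = 27.6 and P_2 = 8.4: Q_1 = 364.762.
∂Q_1/∂P_2 = 22/(2√P_2) = 22/(2√8.4) = 3.7954.
ε = (∂Q_1/∂P_2)(P_2/Q_1) = 3.7954 × (8.4/364.762) ≈ 0.087.

0.087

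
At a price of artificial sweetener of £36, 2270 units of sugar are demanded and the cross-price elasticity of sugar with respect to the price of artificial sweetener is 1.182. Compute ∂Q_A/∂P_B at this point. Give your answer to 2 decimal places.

ε = (∂Q_A/∂P_B)·(P_B/Q_A) ⇒ ∂Q_A/∂P_B = ε·Q_A/P_B = 1.182 × 2270/36 ≈ 74.53.

74.53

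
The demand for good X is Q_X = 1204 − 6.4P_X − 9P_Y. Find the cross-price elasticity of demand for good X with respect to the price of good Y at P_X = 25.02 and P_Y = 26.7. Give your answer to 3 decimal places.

At P_X = 25.02 and P_Y = 26.7: Q_X = 803.572.
∂Q_X/∂P_Y = -9.
ε = (∂Q_X/∂P_Y)(P_Y/Q_X) = -9 × (26.7/803.572) ≈ -0.299.
Since ε < 0, good X and good Y are complements.

-0.299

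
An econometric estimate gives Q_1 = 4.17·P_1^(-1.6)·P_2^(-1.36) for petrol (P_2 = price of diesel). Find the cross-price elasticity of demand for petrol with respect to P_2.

In a log-linear (constant-elasticity) demand function, the coefficient on the exponent of P_2 is the cross-price elasticity.
ε = -1.36. Negative, so petrol and diesel are complements.

-1.36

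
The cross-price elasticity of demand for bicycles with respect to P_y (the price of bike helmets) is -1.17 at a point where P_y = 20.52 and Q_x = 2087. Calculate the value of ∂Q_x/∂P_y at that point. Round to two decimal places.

-119.00

ε = (∂Q_x/∂P_y)·(P_y/Q_x) ⇒ ∂Q_x/∂P_y = ε·Q_x/P_y = -1.17 × 2087/20.52 ≈ -119.00.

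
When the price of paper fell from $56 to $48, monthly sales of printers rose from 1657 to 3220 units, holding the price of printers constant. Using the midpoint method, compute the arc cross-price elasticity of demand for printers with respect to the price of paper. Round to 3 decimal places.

ΔQ_A = 3220 − 1657 = 1563; ΔP_B = 48 − 56 = -8.
Midpoints: Q̄_A = 2438.5, P̄_B = 52.00.
ε = (ΔQ_A/Q̄_A)/(ΔP_B/P̄_B) = (1563/2438.5)/(-8/52.00) ≈ -4.166.

-4.166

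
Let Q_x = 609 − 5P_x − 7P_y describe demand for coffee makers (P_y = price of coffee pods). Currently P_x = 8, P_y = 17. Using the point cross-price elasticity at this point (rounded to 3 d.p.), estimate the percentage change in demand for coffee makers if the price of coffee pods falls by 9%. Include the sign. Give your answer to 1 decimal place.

At P_x = 8, P_y = 17: Q_x = 450.
∂Q_x/∂P_y = -7.
ε = (∂Q_x/∂P_y)(P_y/Q_x) = -7.0000 × 17/450 ≈ -0.264.
%ΔQ_x ≈ ε × %ΔP_y = -0.264 × (-9%) = 2.4%.

2.4%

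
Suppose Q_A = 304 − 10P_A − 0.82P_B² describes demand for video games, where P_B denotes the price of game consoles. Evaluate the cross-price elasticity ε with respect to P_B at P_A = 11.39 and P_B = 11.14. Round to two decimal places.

-2.30

At P_A = 11.39 and P_B = 11.14: Q_A = 88.338.
∂Q_A/∂P_B = -1.64P_B = -1.64(11.14) = -18.2696.
ε = (∂Q_A/∂P_B)(P_B/Q_A) = -18.2696 × (11.14/88.338) ≈ -2.30.
ε < 0: complements.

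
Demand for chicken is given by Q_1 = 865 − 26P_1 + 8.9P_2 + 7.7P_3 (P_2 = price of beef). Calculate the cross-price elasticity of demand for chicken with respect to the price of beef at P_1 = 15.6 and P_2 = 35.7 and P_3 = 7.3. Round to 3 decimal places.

0.381

At P_1 = 15.6 and P_2 = 35.7 and P_3 = 7.3: Q_1 = 833.34.
∂Q_1/∂P_2 = 8.9.
ε = (∂Q_1/∂P_2)(P_2/Q_1) = 8.9 × (35.7/833.34) ≈ 0.381.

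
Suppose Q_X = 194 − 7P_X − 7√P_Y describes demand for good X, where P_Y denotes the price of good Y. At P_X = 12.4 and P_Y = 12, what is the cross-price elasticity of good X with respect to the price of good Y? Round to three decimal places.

At P_X = 12.4 and P_Y = 12: Q_X = 82.951.
∂Q_X/∂P_Y = -7/(2√P_Y) = -7/(2√12) = -1.0104.
ε = (∂Q_X/∂P_Y)(P_Y/Q_X) = -1.0104 × (12/82.951) ≈ -0.146.

-0.146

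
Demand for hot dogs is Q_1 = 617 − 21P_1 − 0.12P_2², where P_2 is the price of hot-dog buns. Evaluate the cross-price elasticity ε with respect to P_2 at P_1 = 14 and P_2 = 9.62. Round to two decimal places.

At P_1 = 14 and P_2 = 9.62: Q_1 = 311.895.
∂Q_1/∂P_2 = -0.24P_2 = -0.24(9.62) = -2.3088.
ε = (∂Q_1/∂P_2)(P_2/Q_1) = -2.3088 × (9.62/311.895) ≈ -0.07.

-0.07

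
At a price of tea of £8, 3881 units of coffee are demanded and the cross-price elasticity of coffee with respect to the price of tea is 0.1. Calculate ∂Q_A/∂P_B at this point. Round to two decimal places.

48.51

ε = (∂Q_A/∂P_B)·(P_B/Q_A) ⇒ ∂Q_A/∂P_B = ε·Q_A/P_B = 0.1 × 3881/8 ≈ 48.51.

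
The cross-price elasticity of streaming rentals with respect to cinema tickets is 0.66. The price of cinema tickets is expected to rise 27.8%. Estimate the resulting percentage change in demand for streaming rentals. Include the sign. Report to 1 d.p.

18.3%

%ΔQ ≈ ε × %ΔP of cinema tickets = 0.66 × (27.8%) = 18.3%.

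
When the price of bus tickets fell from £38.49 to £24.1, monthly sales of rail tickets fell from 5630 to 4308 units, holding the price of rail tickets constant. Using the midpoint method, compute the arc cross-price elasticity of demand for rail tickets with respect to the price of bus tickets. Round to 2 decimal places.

0.58

ΔQ_A = 4308 − 5630 = -1322; ΔP_B = 24.1 − 38.49 = -14.39.
Midpoints: Q̄_A = 4969.0, P̄_B = 31.30.
ε = (ΔQ_A/Q̄_A)/(ΔP_B/P̄_B) = (-1322/4969.0)/(-14.39/31.30) ≈ 0.58.
ε > 0: rail tickets and bus tickets are substitutes.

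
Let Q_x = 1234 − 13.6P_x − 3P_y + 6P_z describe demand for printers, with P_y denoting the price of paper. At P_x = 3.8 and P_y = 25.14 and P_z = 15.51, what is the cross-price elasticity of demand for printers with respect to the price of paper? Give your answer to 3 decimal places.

-0.063

At P_x = 3.8 and P_y = 25.14 and P_z = 15.51: Q_x = 1199.96.
∂Q_x/∂P_y = -3.
ε = (∂Q_x/∂P_y)(P_y/Q_x) = -3 × (25.14/1199.96) ≈ -0.063.
Since ε < 0, printers and paper are complements.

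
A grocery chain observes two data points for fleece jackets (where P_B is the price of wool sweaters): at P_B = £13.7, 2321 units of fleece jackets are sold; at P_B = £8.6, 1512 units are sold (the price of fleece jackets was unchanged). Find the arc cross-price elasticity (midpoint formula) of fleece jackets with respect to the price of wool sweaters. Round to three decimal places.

ΔQ_A = 1512 − 2321 = -809; ΔP_B = 8.6 − 13.7 = -5.1.
Midpoints: Q̄_A = 1916.5, P̄_B = 11.15.
ε = (ΔQ_A/Q̄_A)/(ΔP_B/P̄_B) = (-809/1916.5)/(-5.1/11.15) ≈ 0.923.

0.923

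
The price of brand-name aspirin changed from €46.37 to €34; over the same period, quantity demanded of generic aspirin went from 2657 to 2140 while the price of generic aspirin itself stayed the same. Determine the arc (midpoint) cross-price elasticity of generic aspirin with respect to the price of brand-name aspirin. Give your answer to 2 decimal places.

0.70

ΔQ_A = 2140 − 2657 = -517; ΔP_B = 34 − 46.37 = -12.37.
Midpoints: Q̄_A = 2398.5, P̄_B = 40.19.
ε = (ΔQ_A/Q̄_A)/(ΔP_B/P̄_B) = (-517/2398.5)/(-12.37/40.19) ≈ 0.70.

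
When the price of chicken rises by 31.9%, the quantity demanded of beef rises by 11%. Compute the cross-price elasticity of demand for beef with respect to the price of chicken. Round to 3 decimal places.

ε = (%ΔQ of beef) / (%ΔP of chicken) = (11%) / (31.9%) ≈ 0.345.
Positive cross-price elasticity: substitutes.

0.345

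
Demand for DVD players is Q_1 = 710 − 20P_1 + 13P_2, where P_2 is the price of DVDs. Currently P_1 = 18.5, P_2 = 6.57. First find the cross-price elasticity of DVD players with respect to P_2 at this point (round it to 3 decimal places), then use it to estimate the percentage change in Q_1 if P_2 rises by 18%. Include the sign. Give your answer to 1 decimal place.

3.6%

At P_1 = 18.5, P_2 = 6.57: Q_1 = 425.41.
∂Q_1/∂P_2 = 13.
ε = (∂Q_1/∂P_2)(P_2/Q_1) = 13.0000 × 6.57/425.41 ≈ 0.201.
%ΔQ_1 ≈ ε × %ΔP_2 = 0.201 × (18%) = 3.6%.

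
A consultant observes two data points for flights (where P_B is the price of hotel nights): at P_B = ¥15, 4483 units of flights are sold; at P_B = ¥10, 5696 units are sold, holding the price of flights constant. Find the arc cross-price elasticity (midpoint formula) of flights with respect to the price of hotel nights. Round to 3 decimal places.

-0.596

ΔQ_A = 5696 − 4483 = 1213; ΔP_B = 10 − 15 = -5.
Midpoints: Q̄_A = 5089.5, P̄_B = 12.50.
ε = (ΔQ_A/Q̄_A)/(ΔP_B/P̄_B) = (1213/5089.5)/(-5/12.50) ≈ -0.596.
ε < 0: flights and hotel nights are complements.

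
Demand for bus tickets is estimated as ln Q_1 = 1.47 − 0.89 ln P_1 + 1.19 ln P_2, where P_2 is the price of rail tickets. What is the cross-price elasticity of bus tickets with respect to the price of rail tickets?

In a log-linear (constant-elasticity) demand function, the coefficient on ln P_2 is the cross-price elasticity.
ε = 1.19. Positive, so bus tickets and rail tickets are substitutes.

1.19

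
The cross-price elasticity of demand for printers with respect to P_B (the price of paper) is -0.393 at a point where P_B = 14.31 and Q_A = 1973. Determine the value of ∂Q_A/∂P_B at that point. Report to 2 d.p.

-54.19

ε = (∂Q_A/∂P_B)·(P_B/Q_A) ⇒ ∂Q_A/∂P_B = ε·Q_A/P_B = -0.393 × 1973/14.31 ≈ -54.19.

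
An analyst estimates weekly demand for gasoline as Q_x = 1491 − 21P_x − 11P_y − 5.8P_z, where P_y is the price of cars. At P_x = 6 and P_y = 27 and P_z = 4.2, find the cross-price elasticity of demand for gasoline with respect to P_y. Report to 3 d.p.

At P_x = 6 and P_y = 27 and P_z = 4.2: Q_x = 1043.64.
∂Q_x/∂P_y = -11.
ε = (∂Q_x/∂P_y)(P_y/Q_x) = -11 × (27/1043.64) ≈ -0.285.
Since ε < 0, gasoline and cars are complements.

-0.285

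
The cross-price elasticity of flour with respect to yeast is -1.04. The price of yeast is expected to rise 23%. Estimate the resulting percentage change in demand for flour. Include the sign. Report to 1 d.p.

%ΔQ ≈ ε × %ΔP of yeast = -1.04 × (23%) = -23.9%.

-23.9%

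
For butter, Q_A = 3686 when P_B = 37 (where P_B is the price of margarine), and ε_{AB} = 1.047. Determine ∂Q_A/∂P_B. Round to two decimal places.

104.30

ε = (∂Q_A/∂P_B)·(P_B/Q_A) ⇒ ∂Q_A/∂P_B = ε·Q_A/P_B = 1.047 × 3686/37 ≈ 104.30.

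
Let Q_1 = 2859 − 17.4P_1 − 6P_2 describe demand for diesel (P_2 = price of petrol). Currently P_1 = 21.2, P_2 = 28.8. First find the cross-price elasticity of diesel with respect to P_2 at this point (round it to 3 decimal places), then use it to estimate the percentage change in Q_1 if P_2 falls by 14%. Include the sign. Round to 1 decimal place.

At P_1 = 21.2, P_2 = 28.8: Q_1 = 2317.32.
∂Q_1/∂P_2 = -6.
ε = (∂Q_1/∂P_2)(P_2/Q_1) = -6.0000 × 28.8/2317.32 ≈ -0.075.
%ΔQ_1 ≈ ε × %ΔP_2 = -0.075 × (-14%) = 1.1%.

1.1%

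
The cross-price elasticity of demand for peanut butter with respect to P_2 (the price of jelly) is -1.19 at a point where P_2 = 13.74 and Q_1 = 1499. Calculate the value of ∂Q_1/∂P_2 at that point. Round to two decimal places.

-129.83

ε = (∂Q_1/∂P_2)·(P_2/Q_1) ⇒ ∂Q_1/∂P_2 = ε·Q_1/P_2 = -1.19 × 1499/13.74 ≈ -129.83.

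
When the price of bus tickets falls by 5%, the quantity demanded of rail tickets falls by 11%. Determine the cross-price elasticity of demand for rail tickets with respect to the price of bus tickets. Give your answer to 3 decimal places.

2.200

ε = (%ΔQ of rail tickets) / (%ΔP of bus tickets) = (-11%) / (-5%) ≈ 2.200.
Positive cross-price elasticity: substitutes.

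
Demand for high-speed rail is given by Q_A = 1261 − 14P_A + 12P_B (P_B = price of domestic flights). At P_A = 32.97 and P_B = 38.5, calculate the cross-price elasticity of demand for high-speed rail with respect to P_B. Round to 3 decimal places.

0.366

At P_A = 32.97 and P_B = 38.5: Q_A = 1261.42.
∂Q_A/∂P_B = 12.
ε = (∂Q_A/∂P_B)(P_B/Q_A) = 12 × (38.5/1261.42) ≈ 0.366.
Since ε > 0, high-speed rail and domestic flights are substitutes.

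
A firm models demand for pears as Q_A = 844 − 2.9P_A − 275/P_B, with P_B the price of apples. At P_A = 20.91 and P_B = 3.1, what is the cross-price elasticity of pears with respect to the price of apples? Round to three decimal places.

At P_A = 20.91 and P_B = 3.1: Q_A = 694.651.
∂Q_A/∂P_B = 275/P_B² = 28.6160.
ε = (∂Q_A/∂P_B)(P_B/Q_A) = 28.6160 × (3.1/694.651) ≈ 0.128.
ε > 0: substitutes.

0.128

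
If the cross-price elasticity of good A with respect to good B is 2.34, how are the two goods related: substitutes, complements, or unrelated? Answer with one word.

substitutes

ε = 2.34 > 0, so a higher price of good B raises demand for good A: substitutes.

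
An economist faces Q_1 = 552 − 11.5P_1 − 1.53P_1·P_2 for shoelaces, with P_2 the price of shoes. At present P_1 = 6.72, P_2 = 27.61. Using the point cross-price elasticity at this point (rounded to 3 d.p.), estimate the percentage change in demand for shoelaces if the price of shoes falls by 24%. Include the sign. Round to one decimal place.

35.7%

At P_1 = 6.72, P_2 = 27.61: Q_1 = 190.845.
∂Q_1/∂P_2 = -1.53P_1 = -10.2816.
ε = (∂Q_1/∂P_2)(P_2/Q_1) = -10.2816 × 27.61/190.845 ≈ -1.487.
%ΔQ_1 ≈ ε × %ΔP_2 = -1.487 × (-24%) = 35.7%.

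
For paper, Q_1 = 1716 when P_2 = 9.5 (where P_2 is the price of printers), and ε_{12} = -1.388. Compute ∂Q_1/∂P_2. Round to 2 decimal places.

ε = (∂Q_1/∂P_2)·(P_2/Q_1) ⇒ ∂Q_1/∂P_2 = ε·Q_1/P_2 = -1.388 × 1716/9.5 ≈ -250.72.

-250.72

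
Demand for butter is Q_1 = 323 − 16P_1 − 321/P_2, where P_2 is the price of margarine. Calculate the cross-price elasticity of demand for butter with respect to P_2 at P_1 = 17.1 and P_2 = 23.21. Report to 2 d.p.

0.39

At P_1 = 17.1 and P_2 = 23.21: Q_1 = 35.570.
∂Q_1/∂P_2 = 321/P_2² = 0.5959.
ε = (∂Q_1/∂P_2)(P_2/Q_1) = 0.5959 × (23.21/35.570) ≈ 0.39.
ε > 0: substitutes.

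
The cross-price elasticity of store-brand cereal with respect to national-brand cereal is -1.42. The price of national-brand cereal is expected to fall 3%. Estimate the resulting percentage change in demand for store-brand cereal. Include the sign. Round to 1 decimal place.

4.3%

%ΔQ ≈ ε × %ΔP of national-brand cereal = -1.42 × (-3%) = 4.3%.
Demand for store-brand cereal rises by about 4.3%.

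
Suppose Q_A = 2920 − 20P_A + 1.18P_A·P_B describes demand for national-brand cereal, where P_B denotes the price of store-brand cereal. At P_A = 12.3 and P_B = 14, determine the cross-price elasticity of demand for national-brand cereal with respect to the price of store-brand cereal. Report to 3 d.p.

0.071

At P_A = 12.3 and P_B = 14: Q_A = 2877.196.
∂Q_A/∂P_B = 1.18P_A = 1.18(12.3) = 14.5140.
ε = (∂Q_A/∂P_B)(P_B/Q_A) = 14.5140 × (14/2877.196) ≈ 0.071.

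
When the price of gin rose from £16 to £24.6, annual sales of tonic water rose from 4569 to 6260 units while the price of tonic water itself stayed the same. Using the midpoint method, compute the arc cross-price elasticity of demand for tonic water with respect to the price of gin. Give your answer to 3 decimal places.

ΔQ_A = 6260 − 4569 = 1691; ΔP_B = 24.6 − 16 = 8.6.
Midpoints: Q̄_A = 5414.5, P̄_B = 20.30.
ε = (ΔQ_A/Q̄_A)/(ΔP_B/P̄_B) = (1691/5414.5)/(8.6/20.30) ≈ 0.737.
ε > 0: tonic water and gin are substitutes.

0.737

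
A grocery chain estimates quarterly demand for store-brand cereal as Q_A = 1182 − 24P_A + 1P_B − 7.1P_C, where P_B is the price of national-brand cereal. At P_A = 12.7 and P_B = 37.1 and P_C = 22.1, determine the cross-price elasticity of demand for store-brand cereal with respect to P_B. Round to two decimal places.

At P_A = 12.7 and P_B = 37.1 and P_C = 22.1: Q_A = 757.39.
∂Q_A/∂P_B = 1.
ε = (∂Q_A/∂P_B)(P_B/Q_A) = 1 × (37.1/757.39) ≈ 0.05.
Since ε > 0, store-brand cereal and national-brand cereal are substitutes.

0.05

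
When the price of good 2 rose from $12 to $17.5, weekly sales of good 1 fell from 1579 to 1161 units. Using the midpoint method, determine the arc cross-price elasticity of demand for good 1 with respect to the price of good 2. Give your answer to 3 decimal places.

ΔQ_1 = 1161 − 1579 = -418; ΔP_2 = 17.5 − 12 = 5.5.
Midpoints: Q̄_1 = 1370.0, P̄_2 = 14.75.
ε = (ΔQ_1/Q̄_1)/(ΔP_2/P̄_2) = (-418/1370.0)/(5.5/14.75) ≈ -0.818.
ε < 0: good 1 and good 2 are complements.

-0.818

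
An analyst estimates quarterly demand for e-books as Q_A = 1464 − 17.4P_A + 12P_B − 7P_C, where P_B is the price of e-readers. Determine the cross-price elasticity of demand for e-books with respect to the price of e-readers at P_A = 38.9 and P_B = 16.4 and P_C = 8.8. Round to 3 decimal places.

0.213

At P_A = 38.9 and P_B = 16.4 and P_C = 8.8: Q_A = 922.34.
∂Q_A/∂P_B = 12.
ε = (∂Q_A/∂P_B)(P_B/Q_A) = 12 × (16.4/922.34) ≈ 0.213.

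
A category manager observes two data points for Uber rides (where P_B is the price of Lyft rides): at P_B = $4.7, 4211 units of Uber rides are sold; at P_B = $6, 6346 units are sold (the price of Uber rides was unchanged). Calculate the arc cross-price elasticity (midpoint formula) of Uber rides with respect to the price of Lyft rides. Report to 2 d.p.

1.66

ΔQ_A = 6346 − 4211 = 2135; ΔP_B = 6 − 4.7 = 1.3.
Midpoints: Q̄_A = 5278.5, P̄_B = 5.35.
ε = (ΔQ_A/Q̄_A)/(ΔP_B/P̄_B) = (2135/5278.5)/(1.3/5.35) ≈ 1.66.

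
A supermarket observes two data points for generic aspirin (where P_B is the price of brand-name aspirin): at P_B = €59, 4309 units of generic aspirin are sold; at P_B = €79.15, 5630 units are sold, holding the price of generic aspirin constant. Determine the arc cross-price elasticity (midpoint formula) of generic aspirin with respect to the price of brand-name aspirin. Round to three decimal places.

ΔQ_A = 5630 − 4309 = 1321; ΔP_B = 79.15 − 59 = 20.15.
Midpoints: Q̄_A = 4969.5, P̄_B = 69.08.
ε = (ΔQ_A/Q̄_A)/(ΔP_B/P̄_B) = (1321/4969.5)/(20.15/69.08) ≈ 0.911.

0.911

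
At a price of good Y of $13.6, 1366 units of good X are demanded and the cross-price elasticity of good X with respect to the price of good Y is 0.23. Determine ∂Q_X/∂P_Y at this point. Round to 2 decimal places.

ε = (∂Q_X/∂P_Y)·(P_Y/Q_X) ⇒ ∂Q_X/∂P_Y = ε·Q_X/P_Y = 0.23 × 1366/13.6 ≈ 23.10.

23.10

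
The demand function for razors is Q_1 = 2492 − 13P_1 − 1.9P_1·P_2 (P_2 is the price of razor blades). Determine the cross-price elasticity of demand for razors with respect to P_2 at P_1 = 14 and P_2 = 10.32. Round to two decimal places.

At P_1 = 14 and P_2 = 10.32: Q_1 = 2035.488.
∂Q_1/∂P_2 = -1.9P_1 = -1.9(14) = -26.6000.
ε = (∂Q_1/∂P_2)(P_2/Q_1) = -26.6000 × (10.32/2035.488) ≈ -0.13.
ε < 0: complements.

-0.13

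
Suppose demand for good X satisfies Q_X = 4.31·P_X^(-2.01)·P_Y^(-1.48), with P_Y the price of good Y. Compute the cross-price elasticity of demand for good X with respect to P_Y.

-1.48

In a log-linear (constant-elasticity) demand function, the coefficient on the exponent of P_Y is the cross-price elasticity.
ε = -1.48. Negative, so good X and good Y are complements.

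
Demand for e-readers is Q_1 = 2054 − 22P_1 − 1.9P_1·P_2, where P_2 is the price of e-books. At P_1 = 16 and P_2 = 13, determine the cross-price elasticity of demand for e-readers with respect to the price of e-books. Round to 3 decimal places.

At P_1 = 16 and P_2 = 13: Q_1 = 1306.8.
∂Q_1/∂P_2 = -1.9P_1 = -1.9(16) = -30.4000.
ε = (∂Q_1/∂P_2)(P_2/Q_1) = -30.4000 × (13/1306.8) ≈ -0.302.
ε < 0: complements.

-0.302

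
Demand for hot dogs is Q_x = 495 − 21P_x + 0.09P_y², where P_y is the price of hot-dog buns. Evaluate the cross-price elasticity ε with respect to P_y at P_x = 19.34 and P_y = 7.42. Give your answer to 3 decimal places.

0.106

At P_x = 19.34 and P_y = 7.42: Q_x = 93.815.
∂Q_x/∂P_y = 0.18P_y = 0.18(7.42) = 1.3356.
ε = (∂Q_x/∂P_y)(P_y/Q_x) = 1.3356 × (7.42/93.815) ≈ 0.106.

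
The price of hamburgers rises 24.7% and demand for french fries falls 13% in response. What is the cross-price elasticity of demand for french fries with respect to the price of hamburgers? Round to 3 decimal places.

ε = (%ΔQ of french fries) / (%ΔP of hamburgers) = (-13%) / (24.7%) ≈ -0.526.

-0.526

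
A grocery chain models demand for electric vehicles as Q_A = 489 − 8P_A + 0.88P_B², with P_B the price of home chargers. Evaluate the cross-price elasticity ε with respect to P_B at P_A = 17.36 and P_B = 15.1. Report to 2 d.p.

At P_A = 17.36 and P_B = 15.1: Q_A = 550.769.
∂Q_A/∂P_B = 1.76P_B = 1.76(15.1) = 26.5760.
ε = (∂Q_A/∂P_B)(P_B/Q_A) = 26.5760 × (15.1/550.769) ≈ 0.73.
ε > 0: substitutes.

0.73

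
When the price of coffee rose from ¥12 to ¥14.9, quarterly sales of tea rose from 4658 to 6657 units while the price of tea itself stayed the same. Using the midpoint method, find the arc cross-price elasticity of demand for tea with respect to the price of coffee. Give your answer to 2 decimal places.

1.64

ΔQ_A = 6657 − 4658 = 1999; ΔP_B = 14.9 − 12 = 2.9.
Midpoints: Q̄_A = 5657.5, P̄_B = 13.45.
ε = (ΔQ_A/Q̄_A)/(ΔP_B/P̄_B) = (1999/5657.5)/(2.9/13.45) ≈ 1.64.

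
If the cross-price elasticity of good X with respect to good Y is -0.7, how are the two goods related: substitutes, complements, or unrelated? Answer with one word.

complements

ε = -0.7 < 0, so a higher price of good Y lowers demand for good X: complements.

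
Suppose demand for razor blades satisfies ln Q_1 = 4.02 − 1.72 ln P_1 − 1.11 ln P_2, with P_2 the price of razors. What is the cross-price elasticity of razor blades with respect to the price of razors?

-1.11

In a log-linear (constant-elasticity) demand function, the coefficient on ln P_2 is the cross-price elasticity.
ε = -1.11. Negative, so razor blades and razors are complements.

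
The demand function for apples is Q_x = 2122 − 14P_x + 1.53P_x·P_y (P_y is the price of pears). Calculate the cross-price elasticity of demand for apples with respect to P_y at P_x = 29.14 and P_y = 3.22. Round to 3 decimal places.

At P_x = 29.14 and P_y = 3.22: Q_x = 1857.601.
∂Q_x/∂P_y = 1.53P_x = 1.53(29.14) = 44.5842.
ε = (∂Q_x/∂P_y)(P_y/Q_x) = 44.5842 × (3.22/1857.601) ≈ 0.077.
ε > 0: substitutes.

0.077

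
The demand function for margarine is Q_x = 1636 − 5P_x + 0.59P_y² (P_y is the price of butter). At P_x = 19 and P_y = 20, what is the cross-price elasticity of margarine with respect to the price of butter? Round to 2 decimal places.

0.27

At P_x = 19 and P_y = 20: Q_x = 1777.
∂Q_x/∂P_y = 1.18P_y = 1.18(20) = 23.6000.
ε = (∂Q_x/∂P_y)(P_y/Q_x) = 23.6000 × (20/1777) ≈ 0.27.
ε > 0: substitutes.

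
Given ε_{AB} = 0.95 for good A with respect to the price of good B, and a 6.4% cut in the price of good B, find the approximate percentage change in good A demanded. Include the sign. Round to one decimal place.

-6.1%

%ΔQ ≈ ε × %ΔP of good B = 0.95 × (-6.4%) = -6.1%.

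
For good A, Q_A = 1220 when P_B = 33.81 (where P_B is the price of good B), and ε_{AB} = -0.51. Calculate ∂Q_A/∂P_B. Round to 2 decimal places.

ε = (∂Q_A/∂P_B)·(P_B/Q_A) ⇒ ∂Q_A/∂P_B = ε·Q_A/P_B = -0.51 × 1220/33.81 ≈ -18.40.

-18.40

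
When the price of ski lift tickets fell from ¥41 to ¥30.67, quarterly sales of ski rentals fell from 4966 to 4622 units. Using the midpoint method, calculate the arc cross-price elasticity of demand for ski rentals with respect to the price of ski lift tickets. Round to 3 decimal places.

0.249

ΔQ_A = 4622 − 4966 = -344; ΔP_B = 30.67 − 41 = -10.33.
Midpoints: Q̄_A = 4794.0, P̄_B = 35.84.
ε = (ΔQ_A/Q̄_A)/(ΔP_B/P̄_B) = (-344/4794.0)/(-10.33/35.84) ≈ 0.249.
ε > 0: ski rentals and ski lift tickets are substitutes.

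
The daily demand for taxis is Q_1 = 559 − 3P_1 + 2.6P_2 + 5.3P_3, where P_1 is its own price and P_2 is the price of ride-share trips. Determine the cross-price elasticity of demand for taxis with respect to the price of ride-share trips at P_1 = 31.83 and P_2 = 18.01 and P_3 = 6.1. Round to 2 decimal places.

0.09

At P_1 = 31.83 and P_2 = 18.01 and P_3 = 6.1: Q_1 = 542.666.
∂Q_1/∂P_2 = 2.6.
ε = (∂Q_1/∂P_2)(P_2/Q_1) = 2.6 × (18.01/542.666) ≈ 0.09.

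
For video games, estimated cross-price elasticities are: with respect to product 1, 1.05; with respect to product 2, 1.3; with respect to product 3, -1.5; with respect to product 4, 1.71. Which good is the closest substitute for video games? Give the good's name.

product 4

Substitutes have ε > 0. Among the positive values, 1.71 (product 4) is largest.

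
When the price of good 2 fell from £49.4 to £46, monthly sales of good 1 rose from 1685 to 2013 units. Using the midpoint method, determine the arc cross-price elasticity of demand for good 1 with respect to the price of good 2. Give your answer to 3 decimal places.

-2.489

ΔQ_1 = 2013 − 1685 = 328; ΔP_2 = 46 − 49.4 = -3.4.
Midpoints: Q̄_1 = 1849.0, P̄_2 = 47.70.
ε = (ΔQ_1/Q̄_1)/(ΔP_2/P̄_2) = (328/1849.0)/(-3.4/47.70) ≈ -2.489.
ε < 0: good 1 and good 2 are complements.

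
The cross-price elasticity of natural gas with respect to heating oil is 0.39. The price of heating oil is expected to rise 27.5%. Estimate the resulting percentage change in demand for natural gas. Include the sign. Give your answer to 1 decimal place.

%ΔQ ≈ ε × %ΔP of heating oil = 0.39 × (27.5%) = 10.7%.

10.7%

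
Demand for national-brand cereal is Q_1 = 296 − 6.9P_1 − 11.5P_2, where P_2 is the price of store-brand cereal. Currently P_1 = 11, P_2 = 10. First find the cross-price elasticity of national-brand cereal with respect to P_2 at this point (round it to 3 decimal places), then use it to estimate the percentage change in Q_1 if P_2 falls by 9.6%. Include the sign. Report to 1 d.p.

At P_1 = 11, P_2 = 10: Q_1 = 105.1.
∂Q_1/∂P_2 = -11.5.
ε = (∂Q_1/∂P_2)(P_2/Q_1) = -11.5000 × 10/105.1 ≈ -1.094.
%ΔQ_1 ≈ ε × %ΔP_2 = -1.094 × (-9.6%) = 10.5%.

10.5%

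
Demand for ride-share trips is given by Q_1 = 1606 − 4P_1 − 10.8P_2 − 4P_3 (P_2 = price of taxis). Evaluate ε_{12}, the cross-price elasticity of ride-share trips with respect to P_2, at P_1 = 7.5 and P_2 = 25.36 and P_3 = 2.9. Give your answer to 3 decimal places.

-0.212

At P_1 = 7.5 and P_2 = 25.36 and P_3 = 2.9: Q_1 = 1290.512.
∂Q_1/∂P_2 = -10.8.
ε = (∂Q_1/∂P_2)(P_2/Q_1) = -10.8 × (25.36/1290.512) ≈ -0.212.
Since ε < 0, ride-share trips and taxis are complements.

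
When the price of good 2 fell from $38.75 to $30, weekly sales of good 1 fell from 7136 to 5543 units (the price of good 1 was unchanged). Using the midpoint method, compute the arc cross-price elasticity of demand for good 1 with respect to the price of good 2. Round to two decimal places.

ΔQ_1 = 5543 − 7136 = -1593; ΔP_2 = 30 − 38.75 = -8.75.
Midpoints: Q̄_1 = 6339.5, P̄_2 = 34.38.
ε = (ΔQ_1/Q̄_1)/(ΔP_2/P̄_2) = (-1593/6339.5)/(-8.75/34.38) ≈ 0.99.

0.99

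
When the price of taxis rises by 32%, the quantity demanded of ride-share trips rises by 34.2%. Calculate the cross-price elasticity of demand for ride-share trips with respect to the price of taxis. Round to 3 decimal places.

1.069

ε = (%ΔQ of ride-share trips) / (%ΔP of taxis) = (34.2%) / (32%) ≈ 1.069.
Positive cross-price elasticity: substitutes.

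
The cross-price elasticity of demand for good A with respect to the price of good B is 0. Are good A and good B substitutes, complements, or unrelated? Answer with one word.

ε = 0: demand for good A does not respond to good B's price; the goods are unrelated.

unrelated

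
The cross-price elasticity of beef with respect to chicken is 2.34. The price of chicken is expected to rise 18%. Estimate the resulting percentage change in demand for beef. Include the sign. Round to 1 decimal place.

%ΔQ ≈ ε × %ΔP of chicken = 2.34 × (18%) = 42.1%.

42.1%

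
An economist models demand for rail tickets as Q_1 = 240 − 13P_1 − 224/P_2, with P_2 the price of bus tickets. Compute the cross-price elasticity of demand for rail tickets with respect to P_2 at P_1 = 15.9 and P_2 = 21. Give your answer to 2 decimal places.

At P_1 = 15.9 and P_2 = 21: Q_1 = 22.633.
∂Q_1/∂P_2 = 224/P_2² = 0.5079.
ε = (∂Q_1/∂P_2)(P_2/Q_1) = 0.5079 × (21/22.633) ≈ 0.47.

0.47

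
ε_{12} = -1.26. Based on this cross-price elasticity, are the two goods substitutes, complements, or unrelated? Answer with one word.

ε = -1.26 < 0, so a higher price of good 2 lowers demand for good 1: complements.

complements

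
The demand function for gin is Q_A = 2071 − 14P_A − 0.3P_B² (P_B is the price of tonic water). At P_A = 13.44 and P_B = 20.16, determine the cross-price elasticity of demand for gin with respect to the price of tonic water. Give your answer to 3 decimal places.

At P_A = 13.44 and P_B = 20.16: Q_A = 1760.912.
∂Q_A/∂P_B = -0.6P_B = -0.6(20.16) = -12.0960.
ε = (∂Q_A/∂P_B)(P_B/Q_A) = -12.0960 × (20.16/1760.912) ≈ -0.138.

-0.138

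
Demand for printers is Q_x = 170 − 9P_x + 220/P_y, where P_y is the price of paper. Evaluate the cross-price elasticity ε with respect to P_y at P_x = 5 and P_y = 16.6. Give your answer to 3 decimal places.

-0.096

At P_x = 5 and P_y = 16.6: Q_x = 138.253.
∂Q_x/∂P_y = −220/P_y² = -0.7984.
ε = (∂Q_x/∂P_y)(P_y/Q_x) = -0.7984 × (16.6/138.253) ≈ -0.096.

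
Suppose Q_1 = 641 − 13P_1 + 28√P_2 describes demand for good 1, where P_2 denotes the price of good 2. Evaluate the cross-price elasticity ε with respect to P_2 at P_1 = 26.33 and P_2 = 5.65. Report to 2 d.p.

0.09

At P_1 = 26.33 and P_2 = 5.65: Q_1 = 365.265.
∂Q_1/∂P_2 = 28/(2√P_2) = 28/(2√5.65) = 5.8898.
ε = (∂Q_1/∂P_2)(P_2/Q_1) = 5.8898 × (5.65/365.265) ≈ 0.09.
ε > 0: substitutes.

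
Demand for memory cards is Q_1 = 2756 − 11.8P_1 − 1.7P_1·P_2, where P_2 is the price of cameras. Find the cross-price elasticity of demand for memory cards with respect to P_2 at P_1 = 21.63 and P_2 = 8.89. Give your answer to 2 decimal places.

At P_1 = 21.63 and P_2 = 8.89: Q_1 = 2173.872.
∂Q_1/∂P_2 = -1.7P_1 = -1.7(21.63) = -36.7710.
ε = (∂Q_1/∂P_2)(P_2/Q_1) = -36.7710 × (8.89/2173.872) ≈ -0.15.
ε < 0: complements.

-0.15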